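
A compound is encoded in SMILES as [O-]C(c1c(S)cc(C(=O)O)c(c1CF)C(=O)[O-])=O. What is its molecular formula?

Heavy atoms from the SMILES: 10 C, 1 F, 6 O, 1 S.
Implicit hydrogens by atom environment:
  5 × C (aromatic): no H
  3 × C: no H
  3 × O: no H
  2 × O (charge -1): no H
  1 × C: 2 H
  1 × C (aromatic): 1 H
  1 × F: no H
  1 × O: 1 H
  1 × S: 1 H
  Total hydrogens = 5.
Net charge -2.
Molecular formula: [C10H5FO6S]2-

[C10H5FO6S]2-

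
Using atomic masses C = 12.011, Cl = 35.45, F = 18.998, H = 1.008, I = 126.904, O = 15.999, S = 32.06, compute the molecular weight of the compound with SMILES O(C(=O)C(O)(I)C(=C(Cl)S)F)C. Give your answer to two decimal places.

326.50

Molecular formula: C5H5ClFIO3S.
M = 5×12.011 + 1×35.45 + 1×18.998 + 5×1.008 + 1×126.904 + 3×15.999 + 1×32.06 = 326.50 g/mol.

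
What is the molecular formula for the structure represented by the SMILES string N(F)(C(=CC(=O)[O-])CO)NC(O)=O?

C5H6FN2O5-

Heavy atoms from the SMILES: 5 C, 1 F, 2 N, 5 O.
Implicit hydrogens by atom environment:
  3 × C: no H
  2 × O: 1 H each → 2
  2 × O: no H
  1 × C: 2 H
  1 × C: 1 H
  1 × F: no H
  1 × N: 1 H
  1 × N: no H
  1 × O (charge -1): no H
  Total hydrogens = 6.
Net charge -1.
Molecular formula: C5H6FN2O5-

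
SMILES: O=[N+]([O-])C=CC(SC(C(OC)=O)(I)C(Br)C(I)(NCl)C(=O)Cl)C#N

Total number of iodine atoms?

The symbol for iodine appears 2 times in the SMILES.

2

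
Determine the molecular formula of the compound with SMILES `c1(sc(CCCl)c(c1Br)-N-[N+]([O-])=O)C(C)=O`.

C8H8BrClN2O3S

Heavy atoms from the SMILES: 1 Br, 8 C, 1 Cl, 2 N, 3 O, 1 S.
Implicit hydrogens by atom environment:
  4 × C (aromatic): no H
  2 × C: 2 H each → 4
  2 × O: no H
  1 × Br: no H
  1 × C: 3 H
  1 × C: no H
  1 × Cl: no H
  1 × N: 1 H
  1 × N (charge +1): no H
  1 × O (charge -1): no H
  1 × S (aromatic): no H
  Total hydrogens = 8.
Molecular formula: C8H8BrClN2O3S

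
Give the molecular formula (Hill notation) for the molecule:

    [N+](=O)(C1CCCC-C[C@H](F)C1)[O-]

C8H14FNO2

Heavy atoms from the SMILES: 8 C, 1 F, 1 N, 2 O.
Implicit hydrogens by atom environment:
  6 × C: 2 H each → 12
  2 × C: 1 H each → 2
  1 × F: no H
  1 × N (charge +1): no H
  1 × O: no H
  1 × O (charge -1): no H
  Total hydrogens = 14.
Molecular formula: C8H14FNO2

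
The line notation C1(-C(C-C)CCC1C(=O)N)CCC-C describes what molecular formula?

C12H23NO

Heavy atoms from the SMILES: 12 C, 1 N, 1 O.
Implicit hydrogens by atom environment:
  6 × C: 2 H each → 12
  3 × C: 1 H each → 3
  2 × C: 3 H each → 6
  1 × C: no H
  1 × N: 2 H
  1 × O: no H
  Total hydrogens = 23.
Molecular formula: C12H23NO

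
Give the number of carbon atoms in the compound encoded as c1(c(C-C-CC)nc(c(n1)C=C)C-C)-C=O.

The symbol for carbon appears 13 times in the SMILES. Lowercase c denotes aromatic carbon and counts toward C.

13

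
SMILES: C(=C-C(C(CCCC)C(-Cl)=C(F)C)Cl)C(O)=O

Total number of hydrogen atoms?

Hydrogens are implicit in SMILES; fill each atom to its normal valence:
  4 × C: 1 H each → 4
  3 × C: 2 H each → 6
  3 × C: no H
  2 × C: 3 H each → 6
  2 × Cl: no H
  1 × F: no H
  1 × O: 1 H
  1 × O: no H
  Total hydrogens = 17.

17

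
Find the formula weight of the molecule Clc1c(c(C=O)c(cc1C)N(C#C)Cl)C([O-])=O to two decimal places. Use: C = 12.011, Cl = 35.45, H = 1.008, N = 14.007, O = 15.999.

271.07

Molecular formula: C11H6Cl2NO3-.
M = 11×12.011 + 2×35.45 + 6×1.008 + 1×14.007 + 3×15.999 = 271.07 g/mol.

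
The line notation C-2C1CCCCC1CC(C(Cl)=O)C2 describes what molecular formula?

Heavy atoms from the SMILES: 11 C, 1 Cl, 1 O.
Implicit hydrogens by atom environment:
  7 × C: 2 H each → 14
  3 × C: 1 H each → 3
  1 × C: no H
  1 × Cl: no H
  1 × O: no H
  Total hydrogens = 17.
Molecular formula: C11H17ClO

C11H17ClO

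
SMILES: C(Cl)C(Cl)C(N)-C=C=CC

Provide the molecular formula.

Heavy atoms from the SMILES: 7 C, 2 Cl, 1 N.
Implicit hydrogens by atom environment:
  4 × C: 1 H each → 4
  2 × Cl: no H
  1 × C: 3 H
  1 × C: 2 H
  1 × C: no H
  1 × N: 2 H
  Total hydrogens = 11.
Molecular formula: C7H11Cl2N

C7H11Cl2N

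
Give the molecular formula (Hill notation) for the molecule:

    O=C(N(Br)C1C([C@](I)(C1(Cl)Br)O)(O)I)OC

C6H6Br2ClI2NO4

Heavy atoms from the SMILES: 2 Br, 6 C, 1 Cl, 2 I, 1 N, 4 O.
Implicit hydrogens by atom environment:
  4 × C: no H
  2 × Br: no H
  2 × I: no H
  2 × O: 1 H each → 2
  2 × O: no H
  1 × C: 3 H
  1 × C: 1 H
  1 × Cl: no H
  1 × N: no H
  Total hydrogens = 6.
Molecular formula: C6H6Br2ClI2NO4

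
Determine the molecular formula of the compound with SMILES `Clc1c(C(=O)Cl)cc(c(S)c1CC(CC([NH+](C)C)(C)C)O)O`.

Heavy atoms from the SMILES: 15 C, 2 Cl, 1 N, 3 O, 1 S.
Implicit hydrogens by atom environment:
  5 × C (aromatic): no H
  4 × C: 3 H each → 12
  2 × C: 2 H each → 4
  2 × C: no H
  2 × Cl: no H
  2 × O: 1 H each → 2
  1 × C (aromatic): 1 H
  1 × C: 1 H
  1 × N (charge +1): 1 H
  1 × O: no H
  1 × S: 1 H
  Total hydrogens = 22.
Net charge +1.
Molecular formula: C15H22Cl2NO3S+

C15H22Cl2NO3S+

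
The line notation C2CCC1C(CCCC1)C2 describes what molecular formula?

C10H18

Heavy atoms from the SMILES: 10 C.
Implicit hydrogens by atom environment:
  8 × C: 2 H each → 16
  2 × C: 1 H each → 2
  Total hydrogens = 18.
Molecular formula: C10H18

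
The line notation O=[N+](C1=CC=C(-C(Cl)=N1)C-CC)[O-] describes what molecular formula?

C8H9ClN2O2

Heavy atoms from the SMILES: 8 C, 1 Cl, 2 N, 2 O.
Implicit hydrogens by atom environment:
  3 × C (aromatic): no H
  2 × C: 2 H each → 4
  2 × C (aromatic): 1 H each → 2
  1 × C: 3 H
  1 × Cl: no H
  1 × N (aromatic): no H
  1 × N (charge +1): no H
  1 × O: no H
  1 × O (charge -1): no H
  Total hydrogens = 9.
Molecular formula: C8H9ClN2O2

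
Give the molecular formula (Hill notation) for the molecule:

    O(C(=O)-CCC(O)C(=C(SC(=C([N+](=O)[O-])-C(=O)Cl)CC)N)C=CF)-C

C14H18ClFN2O6S

Heavy atoms from the SMILES: 14 C, 1 Cl, 1 F, 2 N, 6 O, 1 S.
Implicit hydrogens by atom environment:
  6 × C: no H
  4 × O: no H
  3 × C: 2 H each → 6
  3 × C: 1 H each → 3
  2 × C: 3 H each → 6
  1 × Cl: no H
  1 × F: no H
  1 × N: 2 H
  1 × N (charge +1): no H
  1 × O: 1 H
  1 × O (charge -1): no H
  1 × S: no H
  Total hydrogens = 18.
Molecular formula: C14H18ClFN2O6S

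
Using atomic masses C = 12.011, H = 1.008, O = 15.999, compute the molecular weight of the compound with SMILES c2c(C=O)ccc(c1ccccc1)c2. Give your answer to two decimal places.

182.22

Molecular formula: C13H10O.
M = 13×12.011 + 10×1.008 + 1×15.999 = 182.22 g/mol.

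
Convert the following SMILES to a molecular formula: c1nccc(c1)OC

C6H7NO

Heavy atoms from the SMILES: 6 C, 1 N, 1 O.
Implicit hydrogens by atom environment:
  4 × C (aromatic): 1 H each → 4
  1 × C: 3 H
  1 × C (aromatic): no H
  1 × N (aromatic): no H
  1 × O: no H
  Total hydrogens = 7.
Molecular formula: C6H7NO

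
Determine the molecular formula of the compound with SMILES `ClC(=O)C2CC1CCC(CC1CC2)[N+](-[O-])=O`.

C11H16ClNO3

Heavy atoms from the SMILES: 11 C, 1 Cl, 1 N, 3 O.
Implicit hydrogens by atom environment:
  6 × C: 2 H each → 12
  4 × C: 1 H each → 4
  2 × O: no H
  1 × C: no H
  1 × Cl: no H
  1 × N (charge +1): no H
  1 × O (charge -1): no H
  Total hydrogens = 16.
Molecular formula: C11H16ClNO3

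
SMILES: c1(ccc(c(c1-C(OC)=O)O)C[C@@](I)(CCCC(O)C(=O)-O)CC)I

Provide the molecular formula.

Heavy atoms from the SMILES: 17 C, 2 I, 6 O.
Implicit hydrogens by atom environment:
  5 × C: 2 H each → 10
  4 × C (aromatic): no H
  3 × C: no H
  3 × O: 1 H each → 3
  3 × O: no H
  2 × C: 3 H each → 6
  2 × C (aromatic): 1 H each → 2
  2 × I: no H
  1 × C: 1 H
  Total hydrogens = 22.
Molecular formula: C17H22I2O6

C17H22I2O6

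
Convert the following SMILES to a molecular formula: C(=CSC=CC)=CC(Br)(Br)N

C7H9Br2NS

Heavy atoms from the SMILES: 2 Br, 7 C, 1 N, 1 S.
Implicit hydrogens by atom environment:
  4 × C: 1 H each → 4
  2 × Br: no H
  2 × C: no H
  1 × C: 3 H
  1 × N: 2 H
  1 × S: no H
  Total hydrogens = 9.
Molecular formula: C7H9Br2NS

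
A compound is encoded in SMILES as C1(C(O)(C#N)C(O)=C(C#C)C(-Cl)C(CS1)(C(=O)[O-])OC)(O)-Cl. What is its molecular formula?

Heavy atoms from the SMILES: 12 C, 2 Cl, 1 N, 6 O, 1 S.
Implicit hydrogens by atom environment:
  8 × C: no H
  3 × O: 1 H each → 3
  2 × C: 1 H each → 2
  2 × Cl: no H
  2 × O: no H
  1 × C: 3 H
  1 × C: 2 H
  1 × N: no H
  1 × O (charge -1): no H
  1 × S: no H
  Total hydrogens = 10.
Net charge -1.
Molecular formula: C12H10Cl2NO6S-

C12H10Cl2NO6S-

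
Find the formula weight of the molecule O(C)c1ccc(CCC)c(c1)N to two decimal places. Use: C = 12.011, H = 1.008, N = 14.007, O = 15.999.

165.24

Molecular formula: C10H15NO.
M = 10×12.011 + 15×1.008 + 1×14.007 + 1×15.999 = 165.24 g/mol.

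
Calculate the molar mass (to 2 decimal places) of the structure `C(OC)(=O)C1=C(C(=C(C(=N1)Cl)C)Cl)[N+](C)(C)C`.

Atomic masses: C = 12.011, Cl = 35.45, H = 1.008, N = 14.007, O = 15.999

Molecular formula: C11H15Cl2N2O2+.
M = 11×12.011 + 2×35.45 + 15×1.008 + 2×14.007 + 2×15.999 = 278.15 g/mol.

278.15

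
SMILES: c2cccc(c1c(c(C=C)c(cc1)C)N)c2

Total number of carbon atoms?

15

The symbol for carbon appears 15 times in the SMILES. Lowercase c denotes aromatic carbon and counts toward C.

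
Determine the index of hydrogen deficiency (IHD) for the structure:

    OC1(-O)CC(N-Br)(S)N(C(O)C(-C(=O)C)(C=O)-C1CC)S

3

Molecular formula from the SMILES: C11H19BrN2O5S2.
DoU = (2C + 2 + N − H − X)/2 = (2·11 + 2 + 2 − 19 − 1)/2 = 6/2 = 3.
(Structurally: 1 ring(s) + 2 π bond(s) = 3.)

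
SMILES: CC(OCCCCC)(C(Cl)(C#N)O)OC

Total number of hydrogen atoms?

Hydrogens are implicit in SMILES; fill each atom to its normal valence:
  4 × C: 2 H each → 8
  3 × C: 3 H each → 9
  3 × C: no H
  2 × O: no H
  1 × Cl: no H
  1 × N: no H
  1 × O: 1 H
  Total hydrogens = 18.

18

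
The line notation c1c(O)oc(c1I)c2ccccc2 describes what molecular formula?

C10H7IO2

Heavy atoms from the SMILES: 10 C, 1 I, 2 O.
Implicit hydrogens by atom environment:
  6 × C (aromatic): 1 H each → 6
  4 × C (aromatic): no H
  1 × I: no H
  1 × O: 1 H
  1 × O (aromatic): no H
  Total hydrogens = 7.
Molecular formula: C10H7IO2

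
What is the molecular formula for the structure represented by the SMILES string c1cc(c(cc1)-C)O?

C7H8O

Heavy atoms from the SMILES: 7 C, 1 O.
Implicit hydrogens by atom environment:
  4 × C (aromatic): 1 H each → 4
  2 × C (aromatic): no H
  1 × C: 3 H
  1 × O: 1 H
  Total hydrogens = 8.
Molecular formula: C7H8O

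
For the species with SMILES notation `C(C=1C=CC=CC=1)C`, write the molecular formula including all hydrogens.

Heavy atoms from the SMILES: 8 C.
Implicit hydrogens by atom environment:
  5 × C (aromatic): 1 H each → 5
  1 × C: 3 H
  1 × C: 2 H
  1 × C (aromatic): no H
  Total hydrogens = 10.
Molecular formula: C8H10

C8H10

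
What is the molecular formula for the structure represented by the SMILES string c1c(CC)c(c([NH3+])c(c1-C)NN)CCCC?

Heavy atoms from the SMILES: 13 C, 3 N.
Implicit hydrogens by atom environment:
  5 × C (aromatic): no H
  4 × C: 2 H each → 8
  3 × C: 3 H each → 9
  1 × C (aromatic): 1 H
  1 × N (charge +1): 3 H
  1 × N: 2 H
  1 × N: 1 H
  Total hydrogens = 24.
Net charge +1.
Molecular formula: C13H24N3+

C13H24N3+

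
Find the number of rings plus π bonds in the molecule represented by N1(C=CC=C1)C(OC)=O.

4

Molecular formula from the SMILES: C6H7NO2.
DoU = (2C + 2 + N − H − X)/2 = (2·6 + 2 + 1 − 7 − 0)/2 = 8/2 = 4.
(Structurally: 1 ring(s) + 3 π bond(s) = 4.)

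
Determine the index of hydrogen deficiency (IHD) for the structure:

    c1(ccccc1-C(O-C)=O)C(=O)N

Molecular formula from the SMILES: C9H9NO3.
DoU = (2C + 2 + N − H − X)/2 = (2·9 + 2 + 1 − 9 − 0)/2 = 12/2 = 6.
(Structurally: 1 ring(s) + 5 π bond(s) = 6.)

6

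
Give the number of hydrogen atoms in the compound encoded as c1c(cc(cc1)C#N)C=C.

7

Hydrogens are implicit in SMILES; fill each atom to its normal valence:
  4 × C (aromatic): 1 H each → 4
  2 × C (aromatic): no H
  1 × C: 2 H
  1 × C: 1 H
  1 × C: no H
  1 × N: no H
  Total hydrogens = 7.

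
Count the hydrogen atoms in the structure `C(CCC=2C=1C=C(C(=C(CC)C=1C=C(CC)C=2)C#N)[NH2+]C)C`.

27

Hydrogens are implicit in SMILES; fill each atom to its normal valence:
  7 × C (aromatic): no H
  5 × C: 2 H each → 10
  4 × C: 3 H each → 12
  3 × C (aromatic): 1 H each → 3
  1 × C: no H
  1 × N (charge +1): 2 H
  1 × N: no H
  Total hydrogens = 27.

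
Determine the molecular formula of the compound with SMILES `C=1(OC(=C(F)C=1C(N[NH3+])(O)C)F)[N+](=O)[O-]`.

Heavy atoms from the SMILES: 6 C, 2 F, 3 N, 4 O.
Implicit hydrogens by atom environment:
  4 × C (aromatic): no H
  2 × F: no H
  1 × C: 3 H
  1 × C: no H
  1 × N (charge +1): 3 H
  1 × N: 1 H
  1 × N (charge +1): no H
  1 × O: 1 H
  1 × O (aromatic): no H
  1 × O: no H
  1 × O (charge -1): no H
  Total hydrogens = 8.
Net charge +1.
Molecular formula: C6H8F2N3O4+

C6H8F2N3O4+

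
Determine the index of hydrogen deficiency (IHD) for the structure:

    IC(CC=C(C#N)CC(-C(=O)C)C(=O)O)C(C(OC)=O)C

Molecular formula from the SMILES: C14H18INO5.
DoU = (2C + 2 + N − H − X)/2 = (2·14 + 2 + 1 − 18 − 1)/2 = 12/2 = 6.
(Structurally: 0 ring(s) + 6 π bond(s) = 6.)

6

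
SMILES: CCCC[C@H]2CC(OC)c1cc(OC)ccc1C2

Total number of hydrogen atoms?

Hydrogens are implicit in SMILES; fill each atom to its normal valence:
  5 × C: 2 H each → 10
  3 × C: 3 H each → 9
  3 × C (aromatic): 1 H each → 3
  3 × C (aromatic): no H
  2 × C: 1 H each → 2
  2 × O: no H
  Total hydrogens = 24.

24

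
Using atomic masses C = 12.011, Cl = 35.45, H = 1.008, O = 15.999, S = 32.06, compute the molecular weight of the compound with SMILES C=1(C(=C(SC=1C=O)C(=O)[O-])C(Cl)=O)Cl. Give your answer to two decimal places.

252.04

Molecular formula: C7HCl2O4S-.
M = 7×12.011 + 2×35.45 + 1×1.008 + 4×15.999 + 1×32.06 = 252.04 g/mol.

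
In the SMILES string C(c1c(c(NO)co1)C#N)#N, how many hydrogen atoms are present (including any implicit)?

3

Hydrogens are implicit in SMILES; fill each atom to its normal valence:
  3 × C (aromatic): no H
  2 × C: no H
  2 × N: no H
  1 × C (aromatic): 1 H
  1 × N: 1 H
  1 × O: 1 H
  1 × O (aromatic): no H
  Total hydrogens = 3.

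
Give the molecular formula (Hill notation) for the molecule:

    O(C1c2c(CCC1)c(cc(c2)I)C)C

C12H15IO

Heavy atoms from the SMILES: 12 C, 1 I, 1 O.
Implicit hydrogens by atom environment:
  4 × C (aromatic): no H
  3 × C: 2 H each → 6
  2 × C: 3 H each → 6
  2 × C (aromatic): 1 H each → 2
  1 × C: 1 H
  1 × I: no H
  1 × O: no H
  Total hydrogens = 15.
Molecular formula: C12H15IO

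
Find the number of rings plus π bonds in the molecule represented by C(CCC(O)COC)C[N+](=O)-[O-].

Molecular formula from the SMILES: C7H15NO4.
DoU = (2C + 2 + N − H − X)/2 = (2·7 + 2 + 1 − 15 − 0)/2 = 2/2 = 1.
(Structurally: 0 ring(s) + 1 π bond(s) = 1.)

1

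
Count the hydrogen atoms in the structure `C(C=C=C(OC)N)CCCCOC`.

Hydrogens are implicit in SMILES; fill each atom to its normal valence:
  5 × C: 2 H each → 10
  2 × C: 3 H each → 6
  2 × C: no H
  2 × O: no H
  1 × C: 1 H
  1 × N: 2 H
  Total hydrogens = 19.

19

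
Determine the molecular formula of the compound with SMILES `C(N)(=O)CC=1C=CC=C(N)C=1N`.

C8H11N3O

Heavy atoms from the SMILES: 8 C, 3 N, 1 O.
Implicit hydrogens by atom environment:
  3 × C (aromatic): 1 H each → 3
  3 × C (aromatic): no H
  3 × N: 2 H each → 6
  1 × C: 2 H
  1 × C: no H
  1 × O: no H
  Total hydrogens = 11.
Molecular formula: C8H11N3O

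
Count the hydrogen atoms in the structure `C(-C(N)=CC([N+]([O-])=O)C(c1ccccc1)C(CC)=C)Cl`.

19

Hydrogens are implicit in SMILES; fill each atom to its normal valence:
  5 × C (aromatic): 1 H each → 5
  3 × C: 2 H each → 6
  3 × C: 1 H each → 3
  2 × C: no H
  1 × C: 3 H
  1 × C (aromatic): no H
  1 × Cl: no H
  1 × N: 2 H
  1 × N (charge +1): no H
  1 × O: no H
  1 × O (charge -1): no H
  Total hydrogens = 19.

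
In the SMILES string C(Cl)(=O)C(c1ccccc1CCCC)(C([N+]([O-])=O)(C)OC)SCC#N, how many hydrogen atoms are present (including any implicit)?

21

Hydrogens are implicit in SMILES; fill each atom to its normal valence:
  4 × C: 2 H each → 8
  4 × C (aromatic): 1 H each → 4
  4 × C: no H
  3 × C: 3 H each → 9
  3 × O: no H
  2 × C (aromatic): no H
  1 × Cl: no H
  1 × N (charge +1): no H
  1 × N: no H
  1 × O (charge -1): no H
  1 × S: no H
  Total hydrogens = 21.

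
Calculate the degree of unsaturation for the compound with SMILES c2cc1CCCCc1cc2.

5

Molecular formula from the SMILES: C10H12.
DoU = (2C + 2 + N − H − X)/2 = (2·10 + 2 + 0 − 12 − 0)/2 = 10/2 = 5.
(Structurally: 2 ring(s) + 3 π bond(s) = 5.)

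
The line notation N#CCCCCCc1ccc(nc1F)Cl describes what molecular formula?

Heavy atoms from the SMILES: 11 C, 1 Cl, 1 F, 2 N.
Implicit hydrogens by atom environment:
  5 × C: 2 H each → 10
  3 × C (aromatic): no H
  2 × C (aromatic): 1 H each → 2
  1 × C: no H
  1 × Cl: no H
  1 × F: no H
  1 × N (aromatic): no H
  1 × N: no H
  Total hydrogens = 12.
Molecular formula: C11H12ClFN2

C11H12ClFN2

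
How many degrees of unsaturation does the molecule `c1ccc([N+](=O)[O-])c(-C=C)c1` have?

6

Molecular formula from the SMILES: C8H7NO2.
DoU = (2C + 2 + N − H − X)/2 = (2·8 + 2 + 1 − 7 − 0)/2 = 12/2 = 6.
(Structurally: 1 ring(s) + 5 π bond(s) = 6.)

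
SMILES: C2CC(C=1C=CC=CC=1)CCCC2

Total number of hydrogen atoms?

Hydrogens are implicit in SMILES; fill each atom to its normal valence:
  6 × C: 2 H each → 12
  5 × C (aromatic): 1 H each → 5
  1 × C: 1 H
  1 × C (aromatic): no H
  Total hydrogens = 18.

18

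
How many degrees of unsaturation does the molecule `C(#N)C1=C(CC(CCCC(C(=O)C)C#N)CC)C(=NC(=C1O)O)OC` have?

9

Molecular formula from the SMILES: C18H23N3O4.
DoU = (2C + 2 + N − H − X)/2 = (2·18 + 2 + 3 − 23 − 0)/2 = 18/2 = 9.
(Structurally: 1 ring(s) + 8 π bond(s) = 9.)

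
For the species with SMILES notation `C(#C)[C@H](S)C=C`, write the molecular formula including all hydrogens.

C5H6S

Heavy atoms from the SMILES: 5 C, 1 S.
Implicit hydrogens by atom environment:
  3 × C: 1 H each → 3
  1 × C: 2 H
  1 × C: no H
  1 × S: 1 H
  Total hydrogens = 6.
Molecular formula: C5H6S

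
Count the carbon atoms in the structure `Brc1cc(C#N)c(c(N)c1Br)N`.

7

The symbol for carbon appears 7 times in the SMILES. Lowercase c denotes aromatic carbon and counts toward C.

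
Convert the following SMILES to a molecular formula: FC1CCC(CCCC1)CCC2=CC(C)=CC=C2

Heavy atoms from the SMILES: 17 C, 1 F.
Implicit hydrogens by atom environment:
  8 × C: 2 H each → 16
  4 × C (aromatic): 1 H each → 4
  2 × C: 1 H each → 2
  2 × C (aromatic): no H
  1 × C: 3 H
  1 × F: no H
  Total hydrogens = 25.
Molecular formula: C17H25F

C17H25F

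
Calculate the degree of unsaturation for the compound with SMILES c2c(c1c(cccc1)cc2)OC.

7

Molecular formula from the SMILES: C11H10O.
DoU = (2C + 2 + N − H − X)/2 = (2·11 + 2 + 0 − 10 − 0)/2 = 14/2 = 7.
(Structurally: 2 ring(s) + 5 π bond(s) = 7.)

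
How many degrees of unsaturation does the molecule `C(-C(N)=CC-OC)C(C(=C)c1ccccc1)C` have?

6

Molecular formula from the SMILES: C15H21NO.
DoU = (2C + 2 + N − H − X)/2 = (2·15 + 2 + 1 − 21 − 0)/2 = 12/2 = 6.
(Structurally: 1 ring(s) + 5 π bond(s) = 6.)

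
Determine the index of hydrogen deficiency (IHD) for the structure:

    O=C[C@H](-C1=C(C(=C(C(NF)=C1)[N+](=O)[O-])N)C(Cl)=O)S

7

Molecular formula from the SMILES: C9H7ClFN3O4S.
DoU = (2C + 2 + N − H − X)/2 = (2·9 + 2 + 3 − 7 − 2)/2 = 14/2 = 7.
(Structurally: 1 ring(s) + 6 π bond(s) = 7.)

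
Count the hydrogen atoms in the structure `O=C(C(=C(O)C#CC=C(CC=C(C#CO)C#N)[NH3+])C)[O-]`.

Hydrogens are implicit in SMILES; fill each atom to its normal valence:
  10 × C: no H
  2 × C: 1 H each → 2
  2 × O: 1 H each → 2
  1 × C: 3 H
  1 × C: 2 H
  1 × N (charge +1): 3 H
  1 × N: no H
  1 × O: no H
  1 × O (charge -1): no H
  Total hydrogens = 12.

12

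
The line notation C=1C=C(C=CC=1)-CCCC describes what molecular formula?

C10H14

Heavy atoms from the SMILES: 10 C.
Implicit hydrogens by atom environment:
  5 × C (aromatic): 1 H each → 5
  3 × C: 2 H each → 6
  1 × C: 3 H
  1 × C (aromatic): no H
  Total hydrogens = 14.
Molecular formula: C10H14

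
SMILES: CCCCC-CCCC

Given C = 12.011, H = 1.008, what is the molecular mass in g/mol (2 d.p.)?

Molecular formula: C9H20.
M = 9×12.011 + 20×1.008 = 128.26 g/mol.

128.26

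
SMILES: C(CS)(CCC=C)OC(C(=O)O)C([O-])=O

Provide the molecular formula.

Heavy atoms from the SMILES: 9 C, 5 O, 1 S.
Implicit hydrogens by atom environment:
  4 × C: 2 H each → 8
  3 × C: 1 H each → 3
  3 × O: no H
  2 × C: no H
  1 × O: 1 H
  1 × O (charge -1): no H
  1 × S: 1 H
  Total hydrogens = 13.
Net charge -1.
Molecular formula: C9H13O5S-

C9H13O5S-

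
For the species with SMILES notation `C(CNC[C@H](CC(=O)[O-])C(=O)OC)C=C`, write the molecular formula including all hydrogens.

C10H16NO4-

Heavy atoms from the SMILES: 10 C, 1 N, 4 O.
Implicit hydrogens by atom environment:
  5 × C: 2 H each → 10
  3 × O: no H
  2 × C: 1 H each → 2
  2 × C: no H
  1 × C: 3 H
  1 × N: 1 H
  1 × O (charge -1): no H
  Total hydrogens = 16.
Net charge -1.
Molecular formula: C10H16NO4-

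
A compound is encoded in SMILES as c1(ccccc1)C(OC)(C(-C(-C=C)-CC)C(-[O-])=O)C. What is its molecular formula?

Heavy atoms from the SMILES: 16 C, 3 O.
Implicit hydrogens by atom environment:
  5 × C (aromatic): 1 H each → 5
  3 × C: 3 H each → 9
  3 × C: 1 H each → 3
  2 × C: 2 H each → 4
  2 × C: no H
  2 × O: no H
  1 × C (aromatic): no H
  1 × O (charge -1): no H
  Total hydrogens = 21.
Net charge -1.
Molecular formula: C16H21O3-

C16H21O3-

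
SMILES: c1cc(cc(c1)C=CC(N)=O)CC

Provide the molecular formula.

C11H13NO

Heavy atoms from the SMILES: 11 C, 1 N, 1 O.
Implicit hydrogens by atom environment:
  4 × C (aromatic): 1 H each → 4
  2 × C: 1 H each → 2
  2 × C (aromatic): no H
  1 × C: 3 H
  1 × C: 2 H
  1 × C: no H
  1 × N: 2 H
  1 × O: no H
  Total hydrogens = 13.
Molecular formula: C11H13NO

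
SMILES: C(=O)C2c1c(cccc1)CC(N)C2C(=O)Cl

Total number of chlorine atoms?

The symbol for chlorine appears 1 time in the SMILES.

1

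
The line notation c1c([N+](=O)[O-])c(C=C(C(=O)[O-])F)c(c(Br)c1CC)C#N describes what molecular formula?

Heavy atoms from the SMILES: 1 Br, 12 C, 1 F, 2 N, 4 O.
Implicit hydrogens by atom environment:
  5 × C (aromatic): no H
  3 × C: no H
  2 × O: no H
  2 × O (charge -1): no H
  1 × Br: no H
  1 × C: 3 H
  1 × C: 2 H
  1 × C (aromatic): 1 H
  1 × C: 1 H
  1 × F: no H
  1 × N (charge +1): no H
  1 × N: no H
  Total hydrogens = 7.
Net charge -1.
Molecular formula: C12H7BrFN2O4-

C12H7BrFN2O4-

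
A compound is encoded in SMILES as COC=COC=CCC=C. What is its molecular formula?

Heavy atoms from the SMILES: 8 C, 2 O.
Implicit hydrogens by atom environment:
  5 × C: 1 H each → 5
  2 × C: 2 H each → 4
  2 × O: no H
  1 × C: 3 H
  Total hydrogens = 12.
Molecular formula: C8H12O2

C8H12O2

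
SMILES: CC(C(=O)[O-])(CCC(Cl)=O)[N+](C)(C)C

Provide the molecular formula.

Heavy atoms from the SMILES: 9 C, 1 Cl, 1 N, 3 O.
Implicit hydrogens by atom environment:
  4 × C: 3 H each → 12
  3 × C: no H
  2 × C: 2 H each → 4
  2 × O: no H
  1 × Cl: no H
  1 × N (charge +1): no H
  1 × O (charge -1): no H
  Total hydrogens = 16.
Molecular formula: C9H16ClNO3

C9H16ClNO3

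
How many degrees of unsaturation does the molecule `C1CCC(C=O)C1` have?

2

Molecular formula from the SMILES: C6H10O.
DoU = (2C + 2 + N − H − X)/2 = (2·6 + 2 + 0 − 10 − 0)/2 = 4/2 = 2.
(Structurally: 1 ring(s) + 1 π bond(s) = 2.)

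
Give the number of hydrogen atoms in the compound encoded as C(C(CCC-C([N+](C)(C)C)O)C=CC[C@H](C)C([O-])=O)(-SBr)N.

Hydrogens are implicit in SMILES; fill each atom to its normal valence:
  6 × C: 1 H each → 6
  4 × C: 3 H each → 12
  4 × C: 2 H each → 8
  1 × Br: no H
  1 × C: no H
  1 × N: 2 H
  1 × N (charge +1): no H
  1 × O: 1 H
  1 × O: no H
  1 × O (charge -1): no H
  1 × S: no H
  Total hydrogens = 29.

29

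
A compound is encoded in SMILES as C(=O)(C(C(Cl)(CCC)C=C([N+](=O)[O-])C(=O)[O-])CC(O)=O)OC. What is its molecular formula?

Heavy atoms from the SMILES: 12 C, 1 Cl, 1 N, 8 O.
Implicit hydrogens by atom environment:
  5 × C: no H
  5 × O: no H
  3 × C: 2 H each → 6
  2 × C: 3 H each → 6
  2 × C: 1 H each → 2
  2 × O (charge -1): no H
  1 × Cl: no H
  1 × N (charge +1): no H
  1 × O: 1 H
  Total hydrogens = 15.
Net charge -1.
Molecular formula: C12H15ClNO8-

C12H15ClNO8-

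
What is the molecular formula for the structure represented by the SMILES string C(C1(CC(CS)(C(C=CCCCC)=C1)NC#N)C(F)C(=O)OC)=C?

C18H25FN2O2S

Heavy atoms from the SMILES: 18 C, 1 F, 2 N, 2 O, 1 S.
Implicit hydrogens by atom environment:
  6 × C: 2 H each → 12
  5 × C: 1 H each → 5
  5 × C: no H
  2 × C: 3 H each → 6
  2 × O: no H
  1 × F: no H
  1 × N: 1 H
  1 × N: no H
  1 × S: 1 H
  Total hydrogens = 25.
Molecular formula: C18H25FN2O2S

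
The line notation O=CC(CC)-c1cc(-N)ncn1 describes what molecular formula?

C8H11N3O

Heavy atoms from the SMILES: 8 C, 3 N, 1 O.
Implicit hydrogens by atom environment:
  2 × C (aromatic): 1 H each → 2
  2 × C: 1 H each → 2
  2 × C (aromatic): no H
  2 × N (aromatic): no H
  1 × C: 3 H
  1 × C: 2 H
  1 × N: 2 H
  1 × O: no H
  Total hydrogens = 11.
Molecular formula: C8H11N3O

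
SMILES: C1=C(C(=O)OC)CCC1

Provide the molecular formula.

Heavy atoms from the SMILES: 7 C, 2 O.
Implicit hydrogens by atom environment:
  3 × C: 2 H each → 6
  2 × C: no H
  2 × O: no H
  1 × C: 3 H
  1 × C: 1 H
  Total hydrogens = 10.
Molecular formula: C7H10O2

C7H10O2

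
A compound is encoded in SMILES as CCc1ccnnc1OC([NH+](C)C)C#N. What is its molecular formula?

C10H15N4O+

Heavy atoms from the SMILES: 10 C, 4 N, 1 O.
Implicit hydrogens by atom environment:
  3 × C: 3 H each → 9
  2 × C (aromatic): 1 H each → 2
  2 × C (aromatic): no H
  2 × N (aromatic): no H
  1 × C: 2 H
  1 × C: 1 H
  1 × C: no H
  1 × N (charge +1): 1 H
  1 × N: no H
  1 × O: no H
  Total hydrogens = 15.
Net charge +1.
Molecular formula: C10H15N4O+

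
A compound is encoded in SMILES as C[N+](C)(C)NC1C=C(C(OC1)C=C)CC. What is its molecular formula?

Heavy atoms from the SMILES: 12 C, 2 N, 1 O.
Implicit hydrogens by atom environment:
  4 × C: 3 H each → 12
  4 × C: 1 H each → 4
  3 × C: 2 H each → 6
  1 × C: no H
  1 × N: 1 H
  1 × N (charge +1): no H
  1 × O: no H
  Total hydrogens = 23.
Net charge +1.
Molecular formula: C12H23N2O+

C12H23N2O+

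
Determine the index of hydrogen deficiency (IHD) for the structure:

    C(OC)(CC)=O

Molecular formula from the SMILES: C4H8O2.
DoU = (2C + 2 + N − H − X)/2 = (2·4 + 2 + 0 − 8 − 0)/2 = 2/2 = 1.
(Structurally: 0 ring(s) + 1 π bond(s) = 1.)

1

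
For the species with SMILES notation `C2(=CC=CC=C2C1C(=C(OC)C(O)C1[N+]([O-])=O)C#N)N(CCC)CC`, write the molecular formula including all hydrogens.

Heavy atoms from the SMILES: 18 C, 3 N, 4 O.
Implicit hydrogens by atom environment:
  4 × C (aromatic): 1 H each → 4
  3 × C: 3 H each → 9
  3 × C: 2 H each → 6
  3 × C: 1 H each → 3
  3 × C: no H
  2 × C (aromatic): no H
  2 × N: no H
  2 × O: no H
  1 × N (charge +1): no H
  1 × O: 1 H
  1 × O (charge -1): no H
  Total hydrogens = 23.
Molecular formula: C18H23N3O4

C18H23N3O4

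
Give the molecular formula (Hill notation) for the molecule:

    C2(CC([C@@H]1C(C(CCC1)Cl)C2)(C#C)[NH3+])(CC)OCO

Heavy atoms from the SMILES: 15 C, 1 Cl, 1 N, 2 O.
Implicit hydrogens by atom environment:
  7 × C: 2 H each → 14
  4 × C: 1 H each → 4
  3 × C: no H
  1 × C: 3 H
  1 × Cl: no H
  1 × N (charge +1): 3 H
  1 × O: 1 H
  1 × O: no H
  Total hydrogens = 25.
Net charge +1.
Molecular formula: C15H25ClNO2+

C15H25ClNO2+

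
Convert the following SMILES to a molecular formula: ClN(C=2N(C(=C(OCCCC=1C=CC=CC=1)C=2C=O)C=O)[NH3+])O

C15H17ClN3O4+

Heavy atoms from the SMILES: 15 C, 1 Cl, 3 N, 4 O.
Implicit hydrogens by atom environment:
  5 × C (aromatic): 1 H each → 5
  5 × C (aromatic): no H
  3 × C: 2 H each → 6
  3 × O: no H
  2 × C: 1 H each → 2
  1 × Cl: no H
  1 × N (charge +1): 3 H
  1 × N (aromatic): no H
  1 × N: no H
  1 × O: 1 H
  Total hydrogens = 17.
Net charge +1.
Molecular formula: C15H17ClN3O4+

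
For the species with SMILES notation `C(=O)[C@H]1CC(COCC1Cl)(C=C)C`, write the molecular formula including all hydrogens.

Heavy atoms from the SMILES: 10 C, 1 Cl, 2 O.
Implicit hydrogens by atom environment:
  4 × C: 2 H each → 8
  4 × C: 1 H each → 4
  2 × O: no H
  1 × C: 3 H
  1 × C: no H
  1 × Cl: no H
  Total hydrogens = 15.
Molecular formula: C10H15ClO2

C10H15ClO2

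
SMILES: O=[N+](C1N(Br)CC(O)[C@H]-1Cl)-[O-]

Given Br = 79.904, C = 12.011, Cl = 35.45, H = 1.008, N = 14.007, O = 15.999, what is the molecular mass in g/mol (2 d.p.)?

245.46

Molecular formula: C4H6BrClN2O3.
M = 1×79.904 + 4×12.011 + 1×35.45 + 6×1.008 + 2×14.007 + 3×15.999 = 245.46 g/mol.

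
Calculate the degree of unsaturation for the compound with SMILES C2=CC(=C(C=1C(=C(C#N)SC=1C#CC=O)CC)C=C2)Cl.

Molecular formula from the SMILES: C16H10ClNOS.
DoU = (2C + 2 + N − H − X)/2 = (2·16 + 2 + 1 − 10 − 1)/2 = 24/2 = 12.
(Structurally: 2 ring(s) + 10 π bond(s) = 12.)

12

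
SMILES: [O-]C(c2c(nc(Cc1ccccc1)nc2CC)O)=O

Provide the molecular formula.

Heavy atoms from the SMILES: 14 C, 2 N, 3 O.
Implicit hydrogens by atom environment:
  5 × C (aromatic): 1 H each → 5
  5 × C (aromatic): no H
  2 × C: 2 H each → 4
  2 × N (aromatic): no H
  1 × C: 3 H
  1 × C: no H
  1 × O: 1 H
  1 × O: no H
  1 × O (charge -1): no H
  Total hydrogens = 13.
Net charge -1.
Molecular formula: C14H13N2O3-

C14H13N2O3-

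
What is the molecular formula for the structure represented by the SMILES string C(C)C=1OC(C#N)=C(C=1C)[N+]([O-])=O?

Heavy atoms from the SMILES: 8 C, 2 N, 3 O.
Implicit hydrogens by atom environment:
  4 × C (aromatic): no H
  2 × C: 3 H each → 6
  1 × C: 2 H
  1 × C: no H
  1 × N (charge +1): no H
  1 × N: no H
  1 × O (aromatic): no H
  1 × O: no H
  1 × O (charge -1): no H
  Total hydrogens = 8.
Molecular formula: C8H8N2O3

C8H8N2O3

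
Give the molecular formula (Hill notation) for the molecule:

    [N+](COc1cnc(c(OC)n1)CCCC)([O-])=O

Heavy atoms from the SMILES: 10 C, 3 N, 4 O.
Implicit hydrogens by atom environment:
  4 × C: 2 H each → 8
  3 × C (aromatic): no H
  3 × O: no H
  2 × C: 3 H each → 6
  2 × N (aromatic): no H
  1 × C (aromatic): 1 H
  1 × N (charge +1): no H
  1 × O (charge -1): no H
  Total hydrogens = 15.
Molecular formula: C10H15N3O4

C10H15N3O4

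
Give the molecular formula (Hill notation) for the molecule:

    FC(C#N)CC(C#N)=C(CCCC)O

C10H13FN2O

Heavy atoms from the SMILES: 10 C, 1 F, 2 N, 1 O.
Implicit hydrogens by atom environment:
  4 × C: 2 H each → 8
  4 × C: no H
  2 × N: no H
  1 × C: 3 H
  1 × C: 1 H
  1 × F: no H
  1 × O: 1 H
  Total hydrogens = 13.
Molecular formula: C10H13FN2O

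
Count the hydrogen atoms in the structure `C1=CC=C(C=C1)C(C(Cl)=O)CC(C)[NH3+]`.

Hydrogens are implicit in SMILES; fill each atom to its normal valence:
  5 × C (aromatic): 1 H each → 5
  2 × C: 1 H each → 2
  1 × C: 3 H
  1 × C: 2 H
  1 × C: no H
  1 × C (aromatic): no H
  1 × Cl: no H
  1 × N (charge +1): 3 H
  1 × O: no H
  Total hydrogens = 15.

15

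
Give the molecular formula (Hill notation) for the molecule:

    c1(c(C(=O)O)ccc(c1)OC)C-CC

Heavy atoms from the SMILES: 11 C, 3 O.
Implicit hydrogens by atom environment:
  3 × C (aromatic): 1 H each → 3
  3 × C (aromatic): no H
  2 × C: 3 H each → 6
  2 × C: 2 H each → 4
  2 × O: no H
  1 × C: no H
  1 × O: 1 H
  Total hydrogens = 14.
Molecular formula: C11H14O3

C11H14O3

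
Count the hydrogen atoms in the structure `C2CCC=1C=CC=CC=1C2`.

12

Hydrogens are implicit in SMILES; fill each atom to its normal valence:
  4 × C: 2 H each → 8
  4 × C (aromatic): 1 H each → 4
  2 × C (aromatic): no H
  Total hydrogens = 12.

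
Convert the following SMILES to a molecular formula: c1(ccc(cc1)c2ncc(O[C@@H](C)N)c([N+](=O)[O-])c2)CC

C15H17N3O3

Heavy atoms from the SMILES: 15 C, 3 N, 3 O.
Implicit hydrogens by atom environment:
  6 × C (aromatic): 1 H each → 6
  5 × C (aromatic): no H
  2 × C: 3 H each → 6
  2 × O: no H
  1 × C: 2 H
  1 × C: 1 H
  1 × N: 2 H
  1 × N (aromatic): no H
  1 × N (charge +1): no H
  1 × O (charge -1): no H
  Total hydrogens = 17.
Molecular formula: C15H17N3O3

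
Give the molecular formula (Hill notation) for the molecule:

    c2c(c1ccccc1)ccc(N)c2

C12H11N

Heavy atoms from the SMILES: 12 C, 1 N.
Implicit hydrogens by atom environment:
  9 × C (aromatic): 1 H each → 9
  3 × C (aromatic): no H
  1 × N: 2 H
  Total hydrogens = 11.
Molecular formula: C12H11N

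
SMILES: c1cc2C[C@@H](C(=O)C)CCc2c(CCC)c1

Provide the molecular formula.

Heavy atoms from the SMILES: 15 C, 1 O.
Implicit hydrogens by atom environment:
  5 × C: 2 H each → 10
  3 × C (aromatic): 1 H each → 3
  3 × C (aromatic): no H
  2 × C: 3 H each → 6
  1 × C: 1 H
  1 × C: no H
  1 × O: no H
  Total hydrogens = 20.
Molecular formula: C15H20O

C15H20O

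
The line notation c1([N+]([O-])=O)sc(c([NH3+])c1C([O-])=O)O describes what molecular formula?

Heavy atoms from the SMILES: 5 C, 2 N, 5 O, 1 S.
Implicit hydrogens by atom environment:
  4 × C (aromatic): no H
  2 × O: no H
  2 × O (charge -1): no H
  1 × C: no H
  1 × N (charge +1): 3 H
  1 × N (charge +1): no H
  1 × O: 1 H
  1 × S (aromatic): no H
  Total hydrogens = 4.
Molecular formula: C5H4N2O5S

C5H4N2O5S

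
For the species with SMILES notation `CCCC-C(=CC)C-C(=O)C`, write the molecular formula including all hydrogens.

C10H18O

Heavy atoms from the SMILES: 10 C, 1 O.
Implicit hydrogens by atom environment:
  4 × C: 2 H each → 8
  3 × C: 3 H each → 9
  2 × C: no H
  1 × C: 1 H
  1 × O: no H
  Total hydrogens = 18.
Molecular formula: C10H18O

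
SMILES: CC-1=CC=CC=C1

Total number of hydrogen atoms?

Hydrogens are implicit in SMILES; fill each atom to its normal valence:
  5 × C (aromatic): 1 H each → 5
  1 × C: 3 H
  1 × C (aromatic): no H
  Total hydrogens = 8.

8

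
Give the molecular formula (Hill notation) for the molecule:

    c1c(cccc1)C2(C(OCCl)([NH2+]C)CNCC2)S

C13H20ClN2OS+

Heavy atoms from the SMILES: 13 C, 1 Cl, 2 N, 1 O, 1 S.
Implicit hydrogens by atom environment:
  5 × C (aromatic): 1 H each → 5
  4 × C: 2 H each → 8
  2 × C: no H
  1 × C: 3 H
  1 × C (aromatic): no H
  1 × Cl: no H
  1 × N (charge +1): 2 H
  1 × N: 1 H
  1 × O: no H
  1 × S: 1 H
  Total hydrogens = 20.
Net charge +1.
Molecular formula: C13H20ClN2OS+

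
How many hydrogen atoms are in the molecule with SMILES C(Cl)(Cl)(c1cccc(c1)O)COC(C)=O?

10

Hydrogens are implicit in SMILES; fill each atom to its normal valence:
  4 × C (aromatic): 1 H each → 4
  2 × C: no H
  2 × C (aromatic): no H
  2 × Cl: no H
  2 × O: no H
  1 × C: 3 H
  1 × C: 2 H
  1 × O: 1 H
  Total hydrogens = 10.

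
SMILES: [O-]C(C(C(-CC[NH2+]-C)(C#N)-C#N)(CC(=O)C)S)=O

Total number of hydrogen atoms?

Hydrogens are implicit in SMILES; fill each atom to its normal valence:
  6 × C: no H
  3 × C: 2 H each → 6
  2 × C: 3 H each → 6
  2 × N: no H
  2 × O: no H
  1 × N (charge +1): 2 H
  1 × O (charge -1): no H
  1 × S: 1 H
  Total hydrogens = 15.

15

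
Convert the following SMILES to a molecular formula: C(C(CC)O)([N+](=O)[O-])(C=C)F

Heavy atoms from the SMILES: 6 C, 1 F, 1 N, 3 O.
Implicit hydrogens by atom environment:
  2 × C: 2 H each → 4
  2 × C: 1 H each → 2
  1 × C: 3 H
  1 × C: no H
  1 × F: no H
  1 × N (charge +1): no H
  1 × O: 1 H
  1 × O: no H
  1 × O (charge -1): no H
  Total hydrogens = 10.
Molecular formula: C6H10FNO3

C6H10FNO3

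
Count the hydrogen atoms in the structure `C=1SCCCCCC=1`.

12

Hydrogens are implicit in SMILES; fill each atom to its normal valence:
  5 × C: 2 H each → 10
  2 × C: 1 H each → 2
  1 × S: no H
  Total hydrogens = 12.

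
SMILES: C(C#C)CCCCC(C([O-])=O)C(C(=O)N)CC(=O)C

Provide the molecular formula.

C14H20NO4-

Heavy atoms from the SMILES: 14 C, 1 N, 4 O.
Implicit hydrogens by atom environment:
  6 × C: 2 H each → 12
  4 × C: no H
  3 × C: 1 H each → 3
  3 × O: no H
  1 × C: 3 H
  1 × N: 2 H
  1 × O (charge -1): no H
  Total hydrogens = 20.
Net charge -1.
Molecular formula: C14H20NO4-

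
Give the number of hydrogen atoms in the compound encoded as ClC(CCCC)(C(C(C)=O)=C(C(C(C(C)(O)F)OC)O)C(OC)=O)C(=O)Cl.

Hydrogens are implicit in SMILES; fill each atom to its normal valence:
  7 × C: no H
  5 × C: 3 H each → 15
  5 × O: no H
  3 × C: 2 H each → 6
  2 × C: 1 H each → 2
  2 × Cl: no H
  2 × O: 1 H each → 2
  1 × F: no H
  Total hydrogens = 25.

25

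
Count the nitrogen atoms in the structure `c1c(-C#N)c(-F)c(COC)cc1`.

1

The symbol for nitrogen appears 1 time in the SMILES.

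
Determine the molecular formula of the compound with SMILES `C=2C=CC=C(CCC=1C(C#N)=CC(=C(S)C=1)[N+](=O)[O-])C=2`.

C15H12N2O2S

Heavy atoms from the SMILES: 15 C, 2 N, 2 O, 1 S.
Implicit hydrogens by atom environment:
  7 × C (aromatic): 1 H each → 7
  5 × C (aromatic): no H
  2 × C: 2 H each → 4
  1 × C: no H
  1 × N (charge +1): no H
  1 × N: no H
  1 × O: no H
  1 × O (charge -1): no H
  1 × S: 1 H
  Total hydrogens = 12.
Molecular formula: C15H12N2O2S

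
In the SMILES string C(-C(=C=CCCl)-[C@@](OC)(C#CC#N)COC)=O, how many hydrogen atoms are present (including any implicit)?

12

Hydrogens are implicit in SMILES; fill each atom to its normal valence:
  6 × C: no H
  3 × O: no H
  2 × C: 3 H each → 6
  2 × C: 2 H each → 4
  2 × C: 1 H each → 2
  1 × Cl: no H
  1 × N: no H
  Total hydrogens = 12.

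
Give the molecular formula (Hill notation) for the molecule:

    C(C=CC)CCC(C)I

Heavy atoms from the SMILES: 8 C, 1 I.
Implicit hydrogens by atom environment:
  3 × C: 2 H each → 6
  3 × C: 1 H each → 3
  2 × C: 3 H each → 6
  1 × I: no H
  Total hydrogens = 15.
Molecular formula: C8H15I

C8H15I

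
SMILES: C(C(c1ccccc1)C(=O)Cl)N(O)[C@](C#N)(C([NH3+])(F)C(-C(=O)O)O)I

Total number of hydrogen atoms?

Hydrogens are implicit in SMILES; fill each atom to its normal valence:
  5 × C (aromatic): 1 H each → 5
  5 × C: no H
  3 × O: 1 H each → 3
  2 × C: 1 H each → 2
  2 × N: no H
  2 × O: no H
  1 × C: 2 H
  1 × C (aromatic): no H
  1 × Cl: no H
  1 × F: no H
  1 × I: no H
  1 × N (charge +1): 3 H
  Total hydrogens = 15.

15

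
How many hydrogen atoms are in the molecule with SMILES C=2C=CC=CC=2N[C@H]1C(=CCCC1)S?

Hydrogens are implicit in SMILES; fill each atom to its normal valence:
  5 × C (aromatic): 1 H each → 5
  3 × C: 2 H each → 6
  2 × C: 1 H each → 2
  1 × C: no H
  1 × C (aromatic): no H
  1 × N: 1 H
  1 × S: 1 H
  Total hydrogens = 15.

15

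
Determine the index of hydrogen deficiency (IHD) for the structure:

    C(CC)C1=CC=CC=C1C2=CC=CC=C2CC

Molecular formula from the SMILES: C17H20.
DoU = (2C + 2 + N − H − X)/2 = (2·17 + 2 + 0 − 20 − 0)/2 = 16/2 = 8.
(Structurally: 2 ring(s) + 6 π bond(s) = 8.)

8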